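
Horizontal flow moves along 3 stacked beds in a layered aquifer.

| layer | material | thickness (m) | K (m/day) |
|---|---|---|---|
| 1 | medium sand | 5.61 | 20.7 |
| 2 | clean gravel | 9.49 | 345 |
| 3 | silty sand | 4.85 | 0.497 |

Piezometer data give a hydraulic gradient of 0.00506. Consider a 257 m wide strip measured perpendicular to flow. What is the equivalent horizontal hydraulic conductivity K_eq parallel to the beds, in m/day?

Flow is parallel to layering, so each bed carries its own Darcy discharge and the transmissivities add.
Σ(K_i·b_i) = 20.7×5.61 + 345×9.49 + 0.497×4.85 = 3393 m²/day.
Total thickness b = 19.95 m, so K_eq = Σ(K_i·b_i)/b = 170.1 m/day.

170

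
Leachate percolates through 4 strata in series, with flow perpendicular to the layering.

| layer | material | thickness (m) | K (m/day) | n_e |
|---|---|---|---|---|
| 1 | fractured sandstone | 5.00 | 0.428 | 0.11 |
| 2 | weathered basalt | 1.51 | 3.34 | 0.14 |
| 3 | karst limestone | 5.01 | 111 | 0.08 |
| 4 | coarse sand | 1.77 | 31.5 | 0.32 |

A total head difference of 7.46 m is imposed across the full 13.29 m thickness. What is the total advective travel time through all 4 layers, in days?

2.84

With flow normal to the layers, continuity requires the same specific discharge q through every layer.
Σ(b_i/K_i) = 5.00/0.428 + 1.51/3.34 + 5.01/111 + 1.77/31.5 = 12.24 d.
q = Δh / Σ(b_i/K_i) = 7.46 / 12.24 = 0.6097 m/day.
In each layer the seepage velocity is v_i = q/n_i, so the layer transit time is t_i = b_i·n_i / q:
  layer 1 (fractured sandstone): t_1 = 5.00 × 0.11 / 0.6097 = 0.9021 d
  layer 2 (weathered basalt): t_2 = 1.51 × 0.14 / 0.6097 = 0.3467 d
  layer 3 (karst limestone): t_3 = 5.01 × 0.08 / 0.6097 = 0.6574 d
  layer 4 (coarse sand): t_4 = 1.77 × 0.32 / 0.6097 = 0.9290 d
Total t = Σ t_i = 2.835 days.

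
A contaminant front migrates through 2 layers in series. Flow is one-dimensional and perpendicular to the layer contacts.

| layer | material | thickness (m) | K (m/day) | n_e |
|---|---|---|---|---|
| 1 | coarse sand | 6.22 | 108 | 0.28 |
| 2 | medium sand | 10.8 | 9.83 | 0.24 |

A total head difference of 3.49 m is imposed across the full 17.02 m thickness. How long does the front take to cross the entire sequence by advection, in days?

With flow normal to the layers, continuity requires the same specific discharge q through every layer.
Σ(b_i/K_i) = 6.22/108 + 10.8/9.83 = 1.156 d.
q = Δh / Σ(b_i/K_i) = 3.49 / 1.156 = 3.018 m/day.
In each layer the seepage velocity is v_i = q/n_i, so the layer transit time is t_i = b_i·n_i / q:
  layer 1 (coarse sand): t_1 = 6.22 × 0.28 / 3.018 = 0.5770 d
  layer 2 (medium sand): t_2 = 10.8 × 0.24 / 3.018 = 0.8588 d
Total t = Σ t_i = 1.436 days.

1.44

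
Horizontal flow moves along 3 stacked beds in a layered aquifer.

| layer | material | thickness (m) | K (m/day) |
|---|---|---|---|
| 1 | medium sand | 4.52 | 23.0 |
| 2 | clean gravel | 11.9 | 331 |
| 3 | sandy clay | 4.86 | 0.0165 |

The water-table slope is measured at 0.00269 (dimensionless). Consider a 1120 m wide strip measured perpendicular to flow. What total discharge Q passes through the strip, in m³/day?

12200

Flow is parallel to layering, so each bed carries its own Darcy discharge and the transmissivities add.
Σ(K_i·b_i) = 23.0×4.52 + 331×11.9 + 0.0165×4.86 = 4043 m²/day.
Hydraulic gradient i = 0.00269.
Q = Σ(K_i·b_i) · W · i = 4043 × 1120 × 0.002690 = 12181 m³/day.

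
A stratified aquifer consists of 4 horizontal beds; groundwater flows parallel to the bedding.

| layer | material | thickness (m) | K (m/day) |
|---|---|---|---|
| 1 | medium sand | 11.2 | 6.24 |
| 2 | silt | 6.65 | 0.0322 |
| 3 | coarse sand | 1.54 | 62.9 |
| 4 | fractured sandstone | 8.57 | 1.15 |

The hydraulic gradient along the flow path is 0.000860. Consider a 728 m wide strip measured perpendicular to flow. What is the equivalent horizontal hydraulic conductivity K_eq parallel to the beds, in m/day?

6.32

Flow is parallel to layering, so each bed carries its own Darcy discharge and the transmissivities add.
Σ(K_i·b_i) = 6.24×11.2 + 0.0322×6.65 + 62.9×1.54 + 1.15×8.57 = 176.8 m²/day.
Total thickness b = 27.96 m, so K_eq = Σ(K_i·b_i)/b = 6.324 m/day.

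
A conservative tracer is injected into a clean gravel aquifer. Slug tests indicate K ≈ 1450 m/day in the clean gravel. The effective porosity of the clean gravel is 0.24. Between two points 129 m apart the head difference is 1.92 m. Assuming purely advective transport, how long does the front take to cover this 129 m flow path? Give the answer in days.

Hydraulic gradient i = Δh / L = 1.92 / 129 = 0.01488.
Darcy flux q = K · i = 1450 × 0.01488 = 21.58 m/day.
Seepage velocity v = q / n_e = 21.58 / 0.24 = 89.92 m/day.
Travel time t = L / v = 129 / 89.92 = 1.435 days.

1.43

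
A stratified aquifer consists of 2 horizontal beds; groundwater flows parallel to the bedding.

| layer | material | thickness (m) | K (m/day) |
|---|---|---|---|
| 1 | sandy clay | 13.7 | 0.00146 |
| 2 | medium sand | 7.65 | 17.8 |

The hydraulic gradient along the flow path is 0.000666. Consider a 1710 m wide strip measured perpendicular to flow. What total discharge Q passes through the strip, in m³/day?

Flow is parallel to layering, so each bed carries its own Darcy discharge and the transmissivities add.
Σ(K_i·b_i) = 0.00146×13.7 + 17.8×7.65 = 136.2 m²/day.
Hydraulic gradient i = 0.000666.
Q = Σ(K_i·b_i) · W · i = 136.2 × 1710 × 0.0006660 = 155.1 m³/day.

155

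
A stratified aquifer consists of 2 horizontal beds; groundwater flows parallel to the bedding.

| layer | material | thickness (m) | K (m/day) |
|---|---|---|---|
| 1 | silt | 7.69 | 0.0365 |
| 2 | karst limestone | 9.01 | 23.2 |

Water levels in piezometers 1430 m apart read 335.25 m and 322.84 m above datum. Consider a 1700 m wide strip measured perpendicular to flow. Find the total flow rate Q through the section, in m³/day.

3090

Flow is parallel to layering, so each bed carries its own Darcy discharge and the transmissivities add.
Σ(K_i·b_i) = 0.0365×7.69 + 23.2×9.01 = 209.3 m²/day.
Hydraulic gradient i = (335.25 − 322.84) / 1430 = 12.41 / 1430 = 0.008678.
Q = Σ(K_i·b_i) · W · i = 209.3 × 1700 × 0.008678 = 3088 m³/day.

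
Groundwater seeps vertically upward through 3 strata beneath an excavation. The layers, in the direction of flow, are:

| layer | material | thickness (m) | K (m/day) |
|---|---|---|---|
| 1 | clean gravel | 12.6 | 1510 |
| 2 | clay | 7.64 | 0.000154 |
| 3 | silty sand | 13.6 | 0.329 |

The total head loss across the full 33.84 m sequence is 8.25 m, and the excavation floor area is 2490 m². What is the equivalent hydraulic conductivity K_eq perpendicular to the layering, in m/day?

0.000682

Flow is perpendicular to layering, so the layers act in series and the equivalent K is the thickness-weighted harmonic mean.
Total thickness L = 12.6 + 7.64 + 13.6 = 33.84 m.
Σ(b_i/K_i) = 12.6/1510 + 7.64/0.000154 + 13.6/0.329 = 49652 d.
K_eq = L / Σ(b_i/K_i) = 33.84 / 49652 = 0.0006815 m/day.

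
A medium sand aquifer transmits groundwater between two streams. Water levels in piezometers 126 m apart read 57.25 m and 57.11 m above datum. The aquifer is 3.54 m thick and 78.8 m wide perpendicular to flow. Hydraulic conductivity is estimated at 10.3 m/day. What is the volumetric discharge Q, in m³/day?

Cross-sectional area A = 78.8 × 3.54 = 279.0 m².
Hydraulic gradient i = (57.25 − 57.11) / 126 = 0.14 / 126 = 0.001111.
Darcy's law: Q = K · A · i = 10.30 × 279.0 × 0.001111 = 3.192 m³/day.

3.19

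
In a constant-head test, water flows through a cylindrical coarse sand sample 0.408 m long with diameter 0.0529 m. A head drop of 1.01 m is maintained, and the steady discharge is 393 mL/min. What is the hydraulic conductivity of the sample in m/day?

104

Cross-sectional area A = π·(d/2)² = π × (0.0529/2)² = 0.002198 m².
Convert discharge: 393 mL/min = 6.550e-06 m³/s.
Darcy's law rearranged: K = Q·L / (A·Δh) = 6.550e-06 × 0.408 / (0.002198 × 1.01) = 0.001204 m/s = 104.0 m/day.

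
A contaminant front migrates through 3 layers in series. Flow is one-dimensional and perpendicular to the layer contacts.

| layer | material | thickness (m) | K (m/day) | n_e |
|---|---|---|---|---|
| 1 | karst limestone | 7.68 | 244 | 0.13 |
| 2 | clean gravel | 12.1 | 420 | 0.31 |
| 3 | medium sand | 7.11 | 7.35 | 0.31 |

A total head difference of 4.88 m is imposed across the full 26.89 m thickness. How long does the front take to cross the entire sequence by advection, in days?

1.46

With flow normal to the layers, continuity requires the same specific discharge q through every layer.
Σ(b_i/K_i) = 7.68/244 + 12.1/420 + 7.11/7.35 = 1.028 d.
q = Δh / Σ(b_i/K_i) = 4.88 / 1.028 = 4.749 m/day.
In each layer the seepage velocity is v_i = q/n_i, so the layer transit time is t_i = b_i·n_i / q:
  layer 1 (karst limestone): t_1 = 7.68 × 0.13 / 4.749 = 0.2102 d
  layer 2 (clean gravel): t_2 = 12.1 × 0.31 / 4.749 = 0.7899 d
  layer 3 (medium sand): t_3 = 7.11 × 0.31 / 4.749 = 0.4641 d
Total t = Σ t_i = 1.464 days.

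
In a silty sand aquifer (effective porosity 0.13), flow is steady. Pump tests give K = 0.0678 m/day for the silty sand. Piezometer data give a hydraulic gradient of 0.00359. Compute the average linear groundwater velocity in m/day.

Hydraulic gradient i = 0.00359.
Darcy flux q = K · i = 0.06780 × 0.003590 = 0.0002434 m/day.
Seepage velocity v = q / n_e = 0.0002434 / 0.13 = 0.001872 m/day.

0.00187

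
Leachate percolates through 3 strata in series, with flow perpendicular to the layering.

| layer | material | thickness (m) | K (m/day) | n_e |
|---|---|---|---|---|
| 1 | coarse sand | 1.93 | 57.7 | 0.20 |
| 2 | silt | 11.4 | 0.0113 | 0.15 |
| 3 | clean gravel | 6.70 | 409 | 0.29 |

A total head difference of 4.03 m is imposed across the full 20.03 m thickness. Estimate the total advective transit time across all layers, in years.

With flow normal to the layers, continuity requires the same specific discharge q through every layer.
Σ(b_i/K_i) = 1.93/57.7 + 11.4/0.0113 + 6.70/409 = 1009 d.
q = Δh / Σ(b_i/K_i) = 4.03 / 1009 = 0.003994 m/day.
In each layer the seepage velocity is v_i = q/n_i, so the layer transit time is t_i = b_i·n_i / q:
  layer 1 (coarse sand): t_1 = 1.93 × 0.20 / 0.003994 = 96.63 d
  layer 2 (silt): t_2 = 11.4 × 0.15 / 0.003994 = 428.1 d
  layer 3 (clean gravel): t_3 = 6.70 × 0.29 / 0.003994 = 486.4 d
Total t = Σ t_i = 1011 days = 2.768 years.

2.77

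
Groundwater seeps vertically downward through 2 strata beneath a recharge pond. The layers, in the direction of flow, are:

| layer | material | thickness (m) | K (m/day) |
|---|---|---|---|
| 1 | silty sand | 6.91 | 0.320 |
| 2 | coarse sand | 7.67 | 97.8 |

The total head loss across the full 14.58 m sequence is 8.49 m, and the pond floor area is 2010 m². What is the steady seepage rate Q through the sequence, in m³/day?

787

Flow is perpendicular to layering, so the layers act in series and the equivalent K is the thickness-weighted harmonic mean.
Total thickness L = 6.91 + 7.67 = 14.58 m.
Σ(b_i/K_i) = 6.91/0.320 + 7.67/97.8 = 21.67 d.
K_eq = L / Σ(b_i/K_i) = 14.58 / 21.67 = 0.6728 m/day.
Q = K_eq · A · (Δh/L) = 0.6728 × 2010 × (8.49/14.58) = 787.4 m³/day.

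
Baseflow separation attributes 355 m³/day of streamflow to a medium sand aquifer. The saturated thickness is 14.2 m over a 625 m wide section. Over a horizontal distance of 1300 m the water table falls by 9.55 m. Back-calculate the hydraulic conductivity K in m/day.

Cross-sectional area A = 625 × 14.2 = 8875 m².
Hydraulic gradient i = Δh / L = 9.55 / 1300 = 0.007346.
From Q = K·A·i, K = Q / (A·i) = 355 / (8875 × 0.007346) = 5.445 m/day.

5.45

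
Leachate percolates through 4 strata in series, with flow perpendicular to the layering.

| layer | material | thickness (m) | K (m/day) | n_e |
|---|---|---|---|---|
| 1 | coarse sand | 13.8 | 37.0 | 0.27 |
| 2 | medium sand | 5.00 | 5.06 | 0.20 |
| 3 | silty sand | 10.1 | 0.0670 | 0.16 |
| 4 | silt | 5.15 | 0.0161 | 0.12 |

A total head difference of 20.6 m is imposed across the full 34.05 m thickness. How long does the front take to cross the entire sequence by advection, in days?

159

With flow normal to the layers, continuity requires the same specific discharge q through every layer.
Σ(b_i/K_i) = 13.8/37.0 + 5.00/5.06 + 10.1/0.0670 + 5.15/0.0161 = 472.0 d.
q = Δh / Σ(b_i/K_i) = 20.6 / 472.0 = 0.04365 m/day.
In each layer the seepage velocity is v_i = q/n_i, so the layer transit time is t_i = b_i·n_i / q:
  layer 1 (coarse sand): t_1 = 13.8 × 0.27 / 0.04365 = 85.37 d
  layer 2 (medium sand): t_2 = 5.00 × 0.20 / 0.04365 = 22.91 d
  layer 3 (silty sand): t_3 = 10.1 × 0.16 / 0.04365 = 37.03 d
  layer 4 (silt): t_4 = 5.15 × 0.12 / 0.04365 = 14.16 d
Total t = Σ t_i = 159.5 days.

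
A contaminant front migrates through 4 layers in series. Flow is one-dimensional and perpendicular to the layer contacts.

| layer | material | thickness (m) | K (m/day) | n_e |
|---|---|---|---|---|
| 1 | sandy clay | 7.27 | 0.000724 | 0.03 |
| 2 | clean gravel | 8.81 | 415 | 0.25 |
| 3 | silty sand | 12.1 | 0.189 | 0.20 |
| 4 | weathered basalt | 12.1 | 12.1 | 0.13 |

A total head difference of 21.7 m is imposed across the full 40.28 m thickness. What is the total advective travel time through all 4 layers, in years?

8.18

With flow normal to the layers, continuity requires the same specific discharge q through every layer.
Σ(b_i/K_i) = 7.27/0.000724 + 8.81/415 + 12.1/0.189 + 12.1/12.1 = 10106 d.
q = Δh / Σ(b_i/K_i) = 21.7 / 10106 = 0.002147 m/day.
In each layer the seepage velocity is v_i = q/n_i, so the layer transit time is t_i = b_i·n_i / q:
  layer 1 (sandy clay): t_1 = 7.27 × 0.03 / 0.002147 = 101.6 d
  layer 2 (clean gravel): t_2 = 8.81 × 0.25 / 0.002147 = 1026 d
  layer 3 (silty sand): t_3 = 12.1 × 0.20 / 0.002147 = 1127 d
  layer 4 (weathered basalt): t_4 = 12.1 × 0.13 / 0.002147 = 732.6 d
Total t = Σ t_i = 2987 days = 8.178 years.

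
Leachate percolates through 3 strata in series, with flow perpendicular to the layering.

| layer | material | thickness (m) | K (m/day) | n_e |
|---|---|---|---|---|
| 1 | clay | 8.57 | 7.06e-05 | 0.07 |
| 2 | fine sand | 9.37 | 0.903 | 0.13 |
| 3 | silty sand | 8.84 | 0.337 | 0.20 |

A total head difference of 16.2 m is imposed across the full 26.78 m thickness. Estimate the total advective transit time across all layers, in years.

73.6

With flow normal to the layers, continuity requires the same specific discharge q through every layer.
Σ(b_i/K_i) = 8.57/7.06e-05 + 9.37/0.903 + 8.84/0.337 = 1.214e+05 d.
q = Δh / Σ(b_i/K_i) = 16.2 / 1.214e+05 = 0.0001334 m/day.
In each layer the seepage velocity is v_i = q/n_i, so the layer transit time is t_i = b_i·n_i / q:
  layer 1 (clay): t_1 = 8.57 × 0.07 / 0.0001334 = 4496 d
  layer 2 (fine sand): t_2 = 9.37 × 0.13 / 0.0001334 = 9130 d
  layer 3 (silty sand): t_3 = 8.84 × 0.20 / 0.0001334 = 13252 d
Total t = Σ t_i = 26878 days = 73.59 years.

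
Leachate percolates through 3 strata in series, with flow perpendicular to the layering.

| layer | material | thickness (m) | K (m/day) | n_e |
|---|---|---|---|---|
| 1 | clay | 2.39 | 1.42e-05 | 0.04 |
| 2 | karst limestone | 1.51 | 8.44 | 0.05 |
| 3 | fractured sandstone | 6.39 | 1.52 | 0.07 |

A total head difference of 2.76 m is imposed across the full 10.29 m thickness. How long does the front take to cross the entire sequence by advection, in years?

With flow normal to the layers, continuity requires the same specific discharge q through every layer.
Σ(b_i/K_i) = 2.39/1.42e-05 + 1.51/8.44 + 6.39/1.52 = 1.683e+05 d.
q = Δh / Σ(b_i/K_i) = 2.76 / 1.683e+05 = 1.640e-05 m/day.
In each layer the seepage velocity is v_i = q/n_i, so the layer transit time is t_i = b_i·n_i / q:
  layer 1 (clay): t_1 = 2.39 × 0.04 / 1.640e-05 = 5830 d
  layer 2 (karst limestone): t_2 = 1.51 × 0.05 / 1.640e-05 = 4604 d
  layer 3 (fractured sandstone): t_3 = 6.39 × 0.07 / 1.640e-05 = 27278 d
Total t = Σ t_i = 37712 days = 103.3 years.

103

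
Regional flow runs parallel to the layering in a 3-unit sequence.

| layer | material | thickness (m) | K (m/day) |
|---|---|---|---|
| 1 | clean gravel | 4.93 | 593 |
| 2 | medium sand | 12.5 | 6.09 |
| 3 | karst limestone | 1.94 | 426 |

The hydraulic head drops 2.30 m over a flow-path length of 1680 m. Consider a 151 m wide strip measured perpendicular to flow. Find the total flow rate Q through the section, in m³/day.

791

Flow is parallel to layering, so each bed carries its own Darcy discharge and the transmissivities add.
Σ(K_i·b_i) = 593×4.93 + 6.09×12.5 + 426×1.94 = 3826 m²/day.
Hydraulic gradient i = Δh / L = 2.30 / 1680 = 0.001369.
Q = Σ(K_i·b_i) · W · i = 3826 × 151 × 0.001369 = 790.9 m³/day.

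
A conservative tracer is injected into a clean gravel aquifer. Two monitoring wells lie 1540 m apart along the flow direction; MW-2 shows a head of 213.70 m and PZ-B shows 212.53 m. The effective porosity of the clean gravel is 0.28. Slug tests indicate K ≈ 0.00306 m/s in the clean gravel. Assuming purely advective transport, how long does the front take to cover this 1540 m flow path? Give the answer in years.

5.88

Convert K: 0.00306 m/s × 86400 = 264.4 m/day.
Hydraulic gradient i = (213.70 − 212.53) / 1540 = 1.17 / 1540 = 0.0007597.
Darcy flux q = K · i = 264.4 × 0.0007597 = 0.2009 m/day.
Seepage velocity v = q / n_e = 0.2009 / 0.28 = 0.7174 m/day.
Travel time t = L / v = 1540 / 0.7174 = 2147 days = 5.877 years.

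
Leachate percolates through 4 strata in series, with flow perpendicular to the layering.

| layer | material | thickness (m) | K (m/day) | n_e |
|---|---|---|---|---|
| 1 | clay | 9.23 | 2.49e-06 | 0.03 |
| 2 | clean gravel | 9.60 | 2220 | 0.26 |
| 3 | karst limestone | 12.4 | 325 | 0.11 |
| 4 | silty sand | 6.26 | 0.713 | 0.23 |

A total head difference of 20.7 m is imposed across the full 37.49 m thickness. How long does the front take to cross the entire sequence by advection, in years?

2730

With flow normal to the layers, continuity requires the same specific discharge q through every layer.
Σ(b_i/K_i) = 9.23/2.49e-06 + 9.60/2220 + 12.4/325 + 6.26/0.713 = 3.707e+06 d.
q = Δh / Σ(b_i/K_i) = 20.7 / 3.707e+06 = 5.584e-06 m/day.
In each layer the seepage velocity is v_i = q/n_i, so the layer transit time is t_i = b_i·n_i / q:
  layer 1 (clay): t_1 = 9.23 × 0.03 / 5.584e-06 = 49586 d
  layer 2 (clean gravel): t_2 = 9.60 × 0.26 / 5.584e-06 = 4.470e+05 d
  layer 3 (karst limestone): t_3 = 12.4 × 0.11 / 5.584e-06 = 2.443e+05 d
  layer 4 (silty sand): t_4 = 6.26 × 0.23 / 5.584e-06 = 2.578e+05 d
Total t = Σ t_i = 9.986e+05 days = 2734 years.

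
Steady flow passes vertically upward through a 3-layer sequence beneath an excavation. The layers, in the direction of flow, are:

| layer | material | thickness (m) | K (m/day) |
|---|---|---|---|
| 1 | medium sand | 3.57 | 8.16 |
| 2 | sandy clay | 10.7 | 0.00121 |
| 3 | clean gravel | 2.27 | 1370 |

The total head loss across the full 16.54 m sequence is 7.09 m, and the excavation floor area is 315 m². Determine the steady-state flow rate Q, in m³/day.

0.253

Flow is perpendicular to layering, so the layers act in series and the equivalent K is the thickness-weighted harmonic mean.
Total thickness L = 3.57 + 10.7 + 2.27 = 16.54 m.
Σ(b_i/K_i) = 3.57/8.16 + 10.7/0.00121 + 2.27/1370 = 8843 d.
K_eq = L / Σ(b_i/K_i) = 16.54 / 8843 = 0.001870 m/day.
Q = K_eq · A · (Δh/L) = 0.001870 × 315 × (7.09/16.54) = 0.2525 m³/day.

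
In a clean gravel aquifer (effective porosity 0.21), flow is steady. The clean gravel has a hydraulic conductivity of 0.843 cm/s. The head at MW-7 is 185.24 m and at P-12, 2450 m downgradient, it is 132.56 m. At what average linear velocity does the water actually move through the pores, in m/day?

74.6

Convert K: 0.843 cm/s × 864 = 728.4 m/day.
Hydraulic gradient i = (185.24 − 132.56) / 2450 = 52.68 / 2450 = 0.02150.
Darcy flux q = K · i = 728.4 × 0.02150 = 15.66 m/day.
Seepage velocity v = q / n_e = 15.66 / 0.21 = 74.58 m/day.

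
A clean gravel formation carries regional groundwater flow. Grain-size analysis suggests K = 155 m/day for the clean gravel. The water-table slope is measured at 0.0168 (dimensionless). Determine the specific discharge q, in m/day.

2.60

Hydraulic gradient i = 0.0168.
Specific discharge q = K · i = 155.0 × 0.01680 = 2.604 m/day.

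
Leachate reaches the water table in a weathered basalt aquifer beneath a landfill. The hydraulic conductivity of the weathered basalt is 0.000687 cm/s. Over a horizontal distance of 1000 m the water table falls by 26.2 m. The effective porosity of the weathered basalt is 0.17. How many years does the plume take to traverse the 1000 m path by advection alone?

29.9

Convert K: 0.000687 cm/s × 864 = 0.5936 m/day.
Hydraulic gradient i = Δh / L = 26.2 / 1000 = 0.02620.
Darcy flux q = K · i = 0.5936 × 0.02620 = 0.01555 m/day.
Seepage velocity v = q / n_e = 0.01555 / 0.17 = 0.09148 m/day.
Travel time t = L / v = 1000 / 0.09148 = 10931 days = 29.93 years.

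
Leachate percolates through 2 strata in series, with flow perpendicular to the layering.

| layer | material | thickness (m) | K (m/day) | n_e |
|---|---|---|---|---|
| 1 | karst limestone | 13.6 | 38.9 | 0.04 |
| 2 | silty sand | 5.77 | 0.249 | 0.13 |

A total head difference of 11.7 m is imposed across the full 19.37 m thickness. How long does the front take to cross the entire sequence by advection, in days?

With flow normal to the layers, continuity requires the same specific discharge q through every layer.
Σ(b_i/K_i) = 13.6/38.9 + 5.77/0.249 = 23.52 d.
q = Δh / Σ(b_i/K_i) = 11.7 / 23.52 = 0.4974 m/day.
In each layer the seepage velocity is v_i = q/n_i, so the layer transit time is t_i = b_i·n_i / q:
  layer 1 (karst limestone): t_1 = 13.6 × 0.04 / 0.4974 = 1.094 d
  layer 2 (silty sand): t_2 = 5.77 × 0.13 / 0.4974 = 1.508 d
Total t = Σ t_i = 2.602 days.

2.60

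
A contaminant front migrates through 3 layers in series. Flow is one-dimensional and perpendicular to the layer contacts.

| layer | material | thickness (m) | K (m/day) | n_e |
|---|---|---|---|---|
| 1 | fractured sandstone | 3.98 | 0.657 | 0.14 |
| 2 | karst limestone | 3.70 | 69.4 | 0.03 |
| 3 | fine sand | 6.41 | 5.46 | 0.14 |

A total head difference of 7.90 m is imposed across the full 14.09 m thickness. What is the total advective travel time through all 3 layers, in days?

1.44

With flow normal to the layers, continuity requires the same specific discharge q through every layer.
Σ(b_i/K_i) = 3.98/0.657 + 3.70/69.4 + 6.41/5.46 = 7.285 d.
q = Δh / Σ(b_i/K_i) = 7.90 / 7.285 = 1.084 m/day.
In each layer the seepage velocity is v_i = q/n_i, so the layer transit time is t_i = b_i·n_i / q:
  layer 1 (fractured sandstone): t_1 = 3.98 × 0.14 / 1.084 = 0.5138 d
  layer 2 (karst limestone): t_2 = 3.70 × 0.03 / 1.084 = 0.1024 d
  layer 3 (fine sand): t_3 = 6.41 × 0.14 / 1.084 = 0.8276 d
Total t = Σ t_i = 1.444 days.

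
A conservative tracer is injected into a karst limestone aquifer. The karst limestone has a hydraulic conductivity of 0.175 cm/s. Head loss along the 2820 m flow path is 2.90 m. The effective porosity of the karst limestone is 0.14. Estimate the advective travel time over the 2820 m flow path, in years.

6.95

Convert K: 0.175 cm/s × 864 = 151.2 m/day.
Hydraulic gradient i = Δh / L = 2.90 / 2820 = 0.001028.
Darcy flux q = K · i = 151.2 × 0.001028 = 0.1555 m/day.
Seepage velocity v = q / n_e = 0.1555 / 0.14 = 1.111 m/day.
Travel time t = L / v = 2820 / 1.111 = 2539 days = 6.952 years.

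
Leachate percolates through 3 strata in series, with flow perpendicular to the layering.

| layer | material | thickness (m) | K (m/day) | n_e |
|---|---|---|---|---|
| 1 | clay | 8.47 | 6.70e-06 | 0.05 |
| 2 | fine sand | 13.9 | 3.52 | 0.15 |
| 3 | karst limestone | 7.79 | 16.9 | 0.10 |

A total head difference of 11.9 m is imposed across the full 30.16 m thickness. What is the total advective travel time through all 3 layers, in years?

956

With flow normal to the layers, continuity requires the same specific discharge q through every layer.
Σ(b_i/K_i) = 8.47/6.70e-06 + 13.9/3.52 + 7.79/16.9 = 1.264e+06 d.
q = Δh / Σ(b_i/K_i) = 11.9 / 1.264e+06 = 9.413e-06 m/day.
In each layer the seepage velocity is v_i = q/n_i, so the layer transit time is t_i = b_i·n_i / q:
  layer 1 (clay): t_1 = 8.47 × 0.05 / 9.413e-06 = 44990 d
  layer 2 (fine sand): t_2 = 13.9 × 0.15 / 9.413e-06 = 2.215e+05 d
  layer 3 (karst limestone): t_3 = 7.79 × 0.10 / 9.413e-06 = 82756 d
Total t = Σ t_i = 3.492e+05 days = 956.2 years.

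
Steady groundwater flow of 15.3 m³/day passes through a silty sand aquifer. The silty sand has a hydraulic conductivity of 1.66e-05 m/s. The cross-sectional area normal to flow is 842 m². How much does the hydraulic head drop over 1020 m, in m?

Convert K: 1.66e-05 m/s × 86400 = 1.434 m/day.
From Q = K·A·i, i = Q / (K·A) = 15.3 / (1.434 × 842.0) = 0.01267.
Head loss Δh = i · L = 0.01267 × 1020 = 12.92 m.

12.9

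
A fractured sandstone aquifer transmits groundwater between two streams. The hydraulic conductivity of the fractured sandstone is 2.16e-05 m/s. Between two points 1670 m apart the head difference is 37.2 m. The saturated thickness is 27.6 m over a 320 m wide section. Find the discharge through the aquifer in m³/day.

367

Convert K: 2.16e-05 m/s × 86400 = 1.866 m/day.
Cross-sectional area A = 320 × 27.6 = 8832 m².
Hydraulic gradient i = Δh / L = 37.2 / 1670 = 0.02228.
Darcy's law: Q = K · A · i = 1.866 × 8832 × 0.02228 = 367.2 m³/day.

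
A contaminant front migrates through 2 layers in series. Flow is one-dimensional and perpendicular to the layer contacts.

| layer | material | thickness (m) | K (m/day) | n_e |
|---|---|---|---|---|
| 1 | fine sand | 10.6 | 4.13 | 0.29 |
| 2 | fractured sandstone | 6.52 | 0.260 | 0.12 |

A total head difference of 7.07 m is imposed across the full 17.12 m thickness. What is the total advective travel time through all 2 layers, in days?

With flow normal to the layers, continuity requires the same specific discharge q through every layer.
Σ(b_i/K_i) = 10.6/4.13 + 6.52/0.260 = 27.64 d.
q = Δh / Σ(b_i/K_i) = 7.07 / 27.64 = 0.2558 m/day.
In each layer the seepage velocity is v_i = q/n_i, so the layer transit time is t_i = b_i·n_i / q:
  layer 1 (fine sand): t_1 = 10.6 × 0.29 / 0.2558 = 12.02 d
  layer 2 (fractured sandstone): t_2 = 6.52 × 0.12 / 0.2558 = 3.059 d
Total t = Σ t_i = 15.08 days.

15.1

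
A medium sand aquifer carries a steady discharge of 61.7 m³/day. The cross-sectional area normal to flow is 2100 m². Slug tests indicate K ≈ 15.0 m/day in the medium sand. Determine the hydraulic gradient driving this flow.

0.00196

From Q = K·A·i, i = Q / (K·A) = 61.7 / (15.00 × 2100) = 0.001959.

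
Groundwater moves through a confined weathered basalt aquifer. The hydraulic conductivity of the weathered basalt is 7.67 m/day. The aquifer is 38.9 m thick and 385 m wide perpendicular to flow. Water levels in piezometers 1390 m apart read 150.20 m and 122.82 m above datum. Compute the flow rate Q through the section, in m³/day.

Cross-sectional area A = 385 × 38.9 = 14976 m².
Hydraulic gradient i = (150.20 − 122.82) / 1390 = 27.38 / 1390 = 0.01970.
Darcy's law: Q = K · A · i = 7.670 × 14976 × 0.01970 = 2263 m³/day.

2260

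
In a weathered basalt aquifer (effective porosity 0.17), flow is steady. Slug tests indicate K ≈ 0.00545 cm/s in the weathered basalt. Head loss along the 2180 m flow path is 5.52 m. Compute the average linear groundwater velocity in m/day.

0.0701

Convert K: 0.00545 cm/s × 864 = 4.709 m/day.
Hydraulic gradient i = Δh / L = 5.52 / 2180 = 0.002532.
Darcy flux q = K · i = 4.709 × 0.002532 = 0.01192 m/day.
Seepage velocity v = q / n_e = 0.01192 / 0.17 = 0.07014 m/day.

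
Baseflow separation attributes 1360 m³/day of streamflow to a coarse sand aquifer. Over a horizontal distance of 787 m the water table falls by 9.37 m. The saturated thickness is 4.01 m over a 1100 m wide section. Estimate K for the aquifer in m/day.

Cross-sectional area A = 1100 × 4.01 = 4411 m².
Hydraulic gradient i = Δh / L = 9.37 / 787 = 0.01191.
From Q = K·A·i, K = Q / (A·i) = 1360 / (4411 × 0.01191) = 25.90 m/day.

25.9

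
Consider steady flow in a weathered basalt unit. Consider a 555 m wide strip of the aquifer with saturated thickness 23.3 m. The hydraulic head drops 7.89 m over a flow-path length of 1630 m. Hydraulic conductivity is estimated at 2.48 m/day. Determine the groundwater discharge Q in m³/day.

Cross-sectional area A = 555 × 23.3 = 12932 m².
Hydraulic gradient i = Δh / L = 7.89 / 1630 = 0.004840.
Darcy's law: Q = K · A · i = 2.480 × 12932 × 0.004840 = 155.2 m³/day.

155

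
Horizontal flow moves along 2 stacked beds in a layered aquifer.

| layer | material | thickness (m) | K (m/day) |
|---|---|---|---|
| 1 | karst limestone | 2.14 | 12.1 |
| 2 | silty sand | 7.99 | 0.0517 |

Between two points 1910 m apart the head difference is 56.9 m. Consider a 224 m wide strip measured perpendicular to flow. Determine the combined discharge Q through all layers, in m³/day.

Flow is parallel to layering, so each bed carries its own Darcy discharge and the transmissivities add.
Σ(K_i·b_i) = 12.1×2.14 + 0.0517×7.99 = 26.31 m²/day.
Hydraulic gradient i = Δh / L = 56.9 / 1910 = 0.02979.
Q = Σ(K_i·b_i) · W · i = 26.31 × 224 × 0.02979 = 175.5 m³/day.

176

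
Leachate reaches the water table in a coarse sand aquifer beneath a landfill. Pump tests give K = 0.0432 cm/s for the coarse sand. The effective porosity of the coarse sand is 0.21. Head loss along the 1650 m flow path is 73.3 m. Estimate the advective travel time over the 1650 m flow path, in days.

Convert K: 0.0432 cm/s × 864 = 37.32 m/day.
Hydraulic gradient i = Δh / L = 73.3 / 1650 = 0.04442.
Darcy flux q = K · i = 37.32 × 0.04442 = 1.658 m/day.
Seepage velocity v = q / n_e = 1.658 / 0.21 = 7.896 m/day.
Travel time t = L / v = 1650 / 7.896 = 209.0 days.

209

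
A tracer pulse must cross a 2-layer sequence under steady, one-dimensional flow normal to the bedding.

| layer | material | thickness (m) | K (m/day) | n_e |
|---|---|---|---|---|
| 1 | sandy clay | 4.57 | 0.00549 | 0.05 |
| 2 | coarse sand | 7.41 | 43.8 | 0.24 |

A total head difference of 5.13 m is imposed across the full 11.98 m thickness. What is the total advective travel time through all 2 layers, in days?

With flow normal to the layers, continuity requires the same specific discharge q through every layer.
Σ(b_i/K_i) = 4.57/0.00549 + 7.41/43.8 = 832.6 d.
q = Δh / Σ(b_i/K_i) = 5.13 / 832.6 = 0.006161 m/day.
In each layer the seepage velocity is v_i = q/n_i, so the layer transit time is t_i = b_i·n_i / q:
  layer 1 (sandy clay): t_1 = 4.57 × 0.05 / 0.006161 = 37.09 d
  layer 2 (coarse sand): t_2 = 7.41 × 0.24 / 0.006161 = 288.6 d
Total t = Σ t_i = 325.7 days.

326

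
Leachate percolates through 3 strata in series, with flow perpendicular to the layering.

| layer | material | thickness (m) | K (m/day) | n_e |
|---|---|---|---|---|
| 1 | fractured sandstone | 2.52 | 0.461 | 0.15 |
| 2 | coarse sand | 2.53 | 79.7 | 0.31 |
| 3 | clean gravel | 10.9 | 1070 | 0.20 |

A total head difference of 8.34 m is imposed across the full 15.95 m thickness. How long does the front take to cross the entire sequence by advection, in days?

2.21

With flow normal to the layers, continuity requires the same specific discharge q through every layer.
Σ(b_i/K_i) = 2.52/0.461 + 2.53/79.7 + 10.9/1070 = 5.508 d.
q = Δh / Σ(b_i/K_i) = 8.34 / 5.508 = 1.514 m/day.
In each layer the seepage velocity is v_i = q/n_i, so the layer transit time is t_i = b_i·n_i / q:
  layer 1 (fractured sandstone): t_1 = 2.52 × 0.15 / 1.514 = 0.2497 d
  layer 2 (coarse sand): t_2 = 2.53 × 0.31 / 1.514 = 0.5180 d
  layer 3 (clean gravel): t_3 = 10.9 × 0.20 / 1.514 = 1.440 d
Total t = Σ t_i = 2.207 days.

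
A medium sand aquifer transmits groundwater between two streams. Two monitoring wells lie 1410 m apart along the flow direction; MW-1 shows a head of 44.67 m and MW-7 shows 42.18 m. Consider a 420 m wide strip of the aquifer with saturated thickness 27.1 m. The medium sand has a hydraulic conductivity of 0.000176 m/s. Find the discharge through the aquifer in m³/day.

306

Convert K: 0.000176 m/s × 86400 = 15.21 m/day.
Cross-sectional area A = 420 × 27.1 = 11382 m².
Hydraulic gradient i = (44.67 − 42.18) / 1410 = 2.49 / 1410 = 0.001766.
Darcy's law: Q = K · A · i = 15.21 × 11382 × 0.001766 = 305.7 m³/day.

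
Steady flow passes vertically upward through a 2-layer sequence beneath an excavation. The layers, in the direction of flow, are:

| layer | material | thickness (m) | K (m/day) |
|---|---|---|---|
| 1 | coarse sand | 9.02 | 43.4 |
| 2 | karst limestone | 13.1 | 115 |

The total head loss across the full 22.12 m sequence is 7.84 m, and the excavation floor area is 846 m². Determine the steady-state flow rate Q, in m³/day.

20600

Flow is perpendicular to layering, so the layers act in series and the equivalent K is the thickness-weighted harmonic mean.
Total thickness L = 9.02 + 13.1 = 22.12 m.
Σ(b_i/K_i) = 9.02/43.4 + 13.1/115 = 0.3217 d.
K_eq = L / Σ(b_i/K_i) = 22.12 / 0.3217 = 68.75 m/day.
Q = K_eq · A · (Δh/L) = 68.75 × 846 × (7.84/22.12) = 20614 m³/day.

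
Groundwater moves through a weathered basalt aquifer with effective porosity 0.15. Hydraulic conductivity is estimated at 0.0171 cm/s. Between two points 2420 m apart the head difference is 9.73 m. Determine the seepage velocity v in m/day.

0.396

Convert K: 0.0171 cm/s × 864 = 14.77 m/day.
Hydraulic gradient i = Δh / L = 9.73 / 2420 = 0.004021.
Darcy flux q = K · i = 14.77 × 0.004021 = 0.05940 m/day.
Seepage velocity v = q / n_e = 0.05940 / 0.15 = 0.3960 m/day.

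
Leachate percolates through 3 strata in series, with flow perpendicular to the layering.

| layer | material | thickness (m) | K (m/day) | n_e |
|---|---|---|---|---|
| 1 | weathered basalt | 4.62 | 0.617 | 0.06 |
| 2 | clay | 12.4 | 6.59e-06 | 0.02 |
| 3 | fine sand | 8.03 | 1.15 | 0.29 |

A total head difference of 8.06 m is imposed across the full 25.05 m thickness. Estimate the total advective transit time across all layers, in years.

With flow normal to the layers, continuity requires the same specific discharge q through every layer.
Σ(b_i/K_i) = 4.62/0.617 + 12.4/6.59e-06 + 8.03/1.15 = 1.882e+06 d.
q = Δh / Σ(b_i/K_i) = 8.06 / 1.882e+06 = 4.283e-06 m/day.
In each layer the seepage velocity is v_i = q/n_i, so the layer transit time is t_i = b_i·n_i / q:
  layer 1 (weathered basalt): t_1 = 4.62 × 0.06 / 4.283e-06 = 64714 d
  layer 2 (clay): t_2 = 12.4 × 0.02 / 4.283e-06 = 57897 d
  layer 3 (fine sand): t_3 = 8.03 × 0.29 / 4.283e-06 = 5.436e+05 d
Total t = Σ t_i = 6.663e+05 days = 1824 years.

1820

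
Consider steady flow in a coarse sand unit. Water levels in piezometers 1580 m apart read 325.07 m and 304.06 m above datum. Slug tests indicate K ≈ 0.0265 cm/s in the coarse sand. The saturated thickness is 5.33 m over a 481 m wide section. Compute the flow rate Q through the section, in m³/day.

781

Convert K: 0.0265 cm/s × 864 = 22.90 m/day.
Cross-sectional area A = 481 × 5.33 = 2564 m².
Hydraulic gradient i = (325.07 − 304.06) / 1580 = 21.01 / 1580 = 0.01330.
Darcy's law: Q = K · A · i = 22.90 × 2564 × 0.01330 = 780.6 m³/day.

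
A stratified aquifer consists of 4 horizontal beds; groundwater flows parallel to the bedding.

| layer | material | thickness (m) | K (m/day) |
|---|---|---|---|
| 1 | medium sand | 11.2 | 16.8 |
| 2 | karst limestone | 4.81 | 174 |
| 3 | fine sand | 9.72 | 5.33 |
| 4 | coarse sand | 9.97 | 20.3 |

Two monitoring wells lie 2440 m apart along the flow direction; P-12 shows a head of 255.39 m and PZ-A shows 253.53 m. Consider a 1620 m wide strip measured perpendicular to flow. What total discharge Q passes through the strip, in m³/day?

1580

Flow is parallel to layering, so each bed carries its own Darcy discharge and the transmissivities add.
Σ(K_i·b_i) = 16.8×11.2 + 174×4.81 + 5.33×9.72 + 20.3×9.97 = 1279 m²/day.
Hydraulic gradient i = (255.39 − 253.53) / 2440 = 1.86 / 2440 = 0.0007623.
Q = Σ(K_i·b_i) · W · i = 1279 × 1620 × 0.0007623 = 1580 m³/day.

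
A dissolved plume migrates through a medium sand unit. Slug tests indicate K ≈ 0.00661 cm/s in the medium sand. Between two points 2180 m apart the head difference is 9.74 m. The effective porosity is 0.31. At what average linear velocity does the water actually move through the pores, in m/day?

0.0823

Convert K: 0.00661 cm/s × 864 = 5.711 m/day.
Hydraulic gradient i = Δh / L = 9.74 / 2180 = 0.004468.
Darcy flux q = K · i = 5.711 × 0.004468 = 0.02552 m/day.
Seepage velocity v = q / n_e = 0.02552 / 0.31 = 0.08231 m/day.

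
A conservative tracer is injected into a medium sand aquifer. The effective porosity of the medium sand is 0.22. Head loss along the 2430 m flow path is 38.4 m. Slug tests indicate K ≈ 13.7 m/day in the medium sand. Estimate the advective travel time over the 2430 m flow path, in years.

Hydraulic gradient i = Δh / L = 38.4 / 2430 = 0.01580.
Darcy flux q = K · i = 13.70 × 0.01580 = 0.2165 m/day.
Seepage velocity v = q / n_e = 0.2165 / 0.22 = 0.9841 m/day.
Travel time t = L / v = 2430 / 0.9841 = 2469 days = 6.761 years.

6.76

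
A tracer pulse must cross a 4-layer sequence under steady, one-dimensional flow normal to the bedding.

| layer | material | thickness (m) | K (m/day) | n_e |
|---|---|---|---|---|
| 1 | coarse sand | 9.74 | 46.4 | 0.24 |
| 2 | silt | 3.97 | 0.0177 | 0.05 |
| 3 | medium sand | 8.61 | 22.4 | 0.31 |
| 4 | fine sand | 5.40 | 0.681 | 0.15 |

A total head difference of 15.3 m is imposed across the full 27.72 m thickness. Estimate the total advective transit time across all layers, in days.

91.5

With flow normal to the layers, continuity requires the same specific discharge q through every layer.
Σ(b_i/K_i) = 9.74/46.4 + 3.97/0.0177 + 8.61/22.4 + 5.40/0.681 = 232.8 d.
q = Δh / Σ(b_i/K_i) = 15.3 / 232.8 = 0.06572 m/day.
In each layer the seepage velocity is v_i = q/n_i, so the layer transit time is t_i = b_i·n_i / q:
  layer 1 (coarse sand): t_1 = 9.74 × 0.24 / 0.06572 = 35.57 d
  layer 2 (silt): t_2 = 3.97 × 0.05 / 0.06572 = 3.021 d
  layer 3 (medium sand): t_3 = 8.61 × 0.31 / 0.06572 = 40.62 d
  layer 4 (fine sand): t_4 = 5.40 × 0.15 / 0.06572 = 12.33 d
Total t = Σ t_i = 91.53 days.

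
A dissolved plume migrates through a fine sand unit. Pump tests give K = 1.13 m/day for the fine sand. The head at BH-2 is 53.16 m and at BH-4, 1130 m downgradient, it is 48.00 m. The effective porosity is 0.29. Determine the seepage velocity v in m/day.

Hydraulic gradient i = (53.16 − 48.00) / 1130 = 5.16 / 1130 = 0.004566.
Darcy flux q = K · i = 1.130 × 0.004566 = 0.005160 m/day.
Seepage velocity v = q / n_e = 0.005160 / 0.29 = 0.01779 m/day.

0.0178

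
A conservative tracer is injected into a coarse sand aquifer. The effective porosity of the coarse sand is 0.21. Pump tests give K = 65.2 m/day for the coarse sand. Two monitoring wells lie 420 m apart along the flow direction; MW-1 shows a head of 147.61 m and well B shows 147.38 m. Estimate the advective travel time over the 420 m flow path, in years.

Hydraulic gradient i = (147.61 − 147.38) / 420 = 0.23 / 420 = 0.0005476.
Darcy flux q = K · i = 65.20 × 0.0005476 = 0.03570 m/day.
Seepage velocity v = q / n_e = 0.03570 / 0.21 = 0.1700 m/day.
Travel time t = L / v = 420 / 0.1700 = 2470 days = 6.763 years.

6.76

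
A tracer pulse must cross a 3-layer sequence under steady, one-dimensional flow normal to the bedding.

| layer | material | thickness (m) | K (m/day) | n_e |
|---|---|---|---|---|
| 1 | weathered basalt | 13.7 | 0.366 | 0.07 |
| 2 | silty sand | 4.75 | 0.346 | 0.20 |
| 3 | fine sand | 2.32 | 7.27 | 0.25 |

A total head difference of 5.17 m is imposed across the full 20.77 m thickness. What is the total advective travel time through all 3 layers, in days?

24.8

With flow normal to the layers, continuity requires the same specific discharge q through every layer.
Σ(b_i/K_i) = 13.7/0.366 + 4.75/0.346 + 2.32/7.27 = 51.48 d.
q = Δh / Σ(b_i/K_i) = 5.17 / 51.48 = 0.1004 m/day.
In each layer the seepage velocity is v_i = q/n_i, so the layer transit time is t_i = b_i·n_i / q:
  layer 1 (weathered basalt): t_1 = 13.7 × 0.07 / 0.1004 = 9.549 d
  layer 2 (silty sand): t_2 = 4.75 × 0.20 / 0.1004 = 9.459 d
  layer 3 (fine sand): t_3 = 2.32 × 0.25 / 0.1004 = 5.775 d
Total t = Σ t_i = 24.78 days.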